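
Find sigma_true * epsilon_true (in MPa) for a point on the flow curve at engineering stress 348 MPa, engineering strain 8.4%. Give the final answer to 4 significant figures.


sigma_true = sigma_eng * (1 + epsilon_eng)
sigma_true = 348 * (1 + 0.084) = 377.232 MPa
epsilon_true = ln(1 + epsilon_eng)
epsilon_true = ln(1 + 0.084) = 0.0806579
sigma_true * epsilon_true = 377.232 * 0.0806579 = 30.43 MPa


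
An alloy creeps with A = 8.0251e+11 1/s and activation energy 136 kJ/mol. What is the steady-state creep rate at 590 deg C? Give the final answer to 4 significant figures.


rate = A * exp(-Q / (R*T))
T = 590 + 273.15 = 863.15 K
rate = 8.0251e+11 * exp(-136e3 / (8.314 * 863.15))
rate = 4720 1/s


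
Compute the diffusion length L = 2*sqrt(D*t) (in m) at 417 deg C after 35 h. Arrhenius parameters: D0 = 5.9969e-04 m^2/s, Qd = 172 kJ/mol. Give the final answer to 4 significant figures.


Step 1: D = D0 * exp(-Qd/(R*T))
T = 690.15 K
D = 5.9969e-04 * exp(-172e3 / (8.314 * 690.15)) = 5.74748e-17 m^2/s
Step 2: L = 2*sqrt(D*t)
t = 35 h = 126000 s
L = 2*sqrt(5.74748e-17 * 126000) = 5.382e-06 m


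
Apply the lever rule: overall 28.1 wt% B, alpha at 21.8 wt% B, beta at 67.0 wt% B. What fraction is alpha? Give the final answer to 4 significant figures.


f_alpha = (C_beta - C0) / (C_beta - C_alpha)
f_alpha = (67.0 - 28.1) / (67.0 - 21.8)
f_alpha = 0.8606


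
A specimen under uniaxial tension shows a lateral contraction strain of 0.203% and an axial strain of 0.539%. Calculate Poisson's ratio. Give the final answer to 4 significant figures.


nu = -epsilon_lat / epsilon_axial
Lateral strain is contraction (negative), so using magnitudes:
nu = 0.203 / 0.539
nu = 0.3766


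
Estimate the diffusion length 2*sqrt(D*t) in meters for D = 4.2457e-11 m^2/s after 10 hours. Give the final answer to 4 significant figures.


t = 10 hr = 36000 s
Diffusion length = 2*sqrt(D*t)
= 2*sqrt(4.2457e-11 * 36000)
= 2.473e-03 m


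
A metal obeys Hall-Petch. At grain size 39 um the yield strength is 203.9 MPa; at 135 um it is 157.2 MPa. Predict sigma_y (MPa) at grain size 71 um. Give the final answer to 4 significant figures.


sigma_y = sigma0 + k / sqrt(d)
1/sqrt(d1) = 1/sqrt(3.9e-05) = 160.128;  1/sqrt(d2) = 86.0663
k = (sigma1 - sigma2) / (1/sqrt(d1) - 1/sqrt(d2)) = (203.9 - 157.2) / (160.128 - 86.0663) = 0.630554 MPa*m^0.5
sigma0 = sigma1 - k/sqrt(d1) = 203.9 - 0.630554*160.128 = 102.931 MPa
sigma_y(d3) = 102.931 + 0.630554 / sqrt(7.1e-05) = 177.8 MPa


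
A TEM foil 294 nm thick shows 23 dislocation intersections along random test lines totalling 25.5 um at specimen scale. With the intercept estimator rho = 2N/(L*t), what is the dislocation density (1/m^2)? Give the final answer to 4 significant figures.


rho = 2N / (L * t)
L = 25.5 um = 2.55e-05 m, t = 294 nm = 2.94e-07 m
rho = 2 * 23 / (2.55e-05 * 2.94e-07)
rho = 6.136e+12 1/m^2


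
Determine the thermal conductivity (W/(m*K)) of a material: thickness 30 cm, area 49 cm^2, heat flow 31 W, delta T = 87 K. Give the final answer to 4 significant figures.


k = Q*L / (A*dT)
L = 0.3 m, A = 4.9e-03 m^2
k = 31 * 0.3 / (4.9e-03 * 87)
k = 21.82 W/(m*K)


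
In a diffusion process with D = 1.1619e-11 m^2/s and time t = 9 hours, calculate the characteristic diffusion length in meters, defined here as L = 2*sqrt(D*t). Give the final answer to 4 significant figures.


t = 9 hr = 32400 s
Diffusion length = 2*sqrt(D*t)
= 2*sqrt(1.1619e-11 * 32400)
= 1.227e-03 m


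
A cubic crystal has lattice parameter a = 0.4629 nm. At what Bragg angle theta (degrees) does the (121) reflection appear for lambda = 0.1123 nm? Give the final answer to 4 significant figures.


d = a / sqrt(h^2+k^2+l^2)
d = 0.4629 / sqrt(6) = 0.188978 nm
lambda = 2*d*sin(theta)  =>  sin(theta) = lambda / (2*d)
sin(theta) = 0.1123 / (2 * 0.188978) = 0.297124
theta = 17.28 deg


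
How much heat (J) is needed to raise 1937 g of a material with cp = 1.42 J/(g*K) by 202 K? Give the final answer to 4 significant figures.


Q = m * cp * dT
Q = 1937 * 1.42 * 202
Q = 555600 J


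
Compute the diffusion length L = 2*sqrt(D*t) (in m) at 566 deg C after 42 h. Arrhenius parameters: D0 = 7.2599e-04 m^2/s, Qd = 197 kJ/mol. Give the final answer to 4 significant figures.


Step 1: D = D0 * exp(-Qd/(R*T))
T = 839.15 K
D = 7.2599e-04 * exp(-197e3 / (8.314 * 839.15)) = 3.96107e-16 m^2/s
Step 2: L = 2*sqrt(D*t)
t = 42 h = 151200 s
L = 2*sqrt(3.96107e-16 * 151200) = 1.548e-05 m


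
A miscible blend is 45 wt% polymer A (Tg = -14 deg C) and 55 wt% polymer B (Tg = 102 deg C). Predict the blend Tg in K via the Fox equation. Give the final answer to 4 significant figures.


1/Tg = w1/Tg1 + w2/Tg2 (in Kelvin)
Tg1 = 259.15 K, Tg2 = 375.15 K
1/Tg = 0.45/259.15 + 0.55/375.15
Tg = 312.3 K


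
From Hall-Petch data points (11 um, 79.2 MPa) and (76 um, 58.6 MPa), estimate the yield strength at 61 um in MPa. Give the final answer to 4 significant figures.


sigma_y = sigma0 + k / sqrt(d)
1/sqrt(d1) = 1/sqrt(1.1e-05) = 301.511;  1/sqrt(d2) = 114.708
k = (sigma1 - sigma2) / (1/sqrt(d1) - 1/sqrt(d2)) = (79.2 - 58.6) / (301.511 - 114.708) = 0.110276 MPa*m^0.5
sigma0 = sigma1 - k/sqrt(d1) = 79.2 - 0.110276*301.511 = 45.9504 MPa
sigma_y(d3) = 45.9504 + 0.110276 / sqrt(6.1e-05) = 60.07 MPa


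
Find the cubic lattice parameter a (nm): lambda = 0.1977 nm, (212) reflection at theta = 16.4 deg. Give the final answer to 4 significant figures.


d = lambda / (2*sin(theta))
d = 0.1977 / (2*sin(16.4 deg))
d = 0.350108 nm
a = d * sqrt(h^2+k^2+l^2) = 0.350108 * sqrt(9)
a = 1.05 nm


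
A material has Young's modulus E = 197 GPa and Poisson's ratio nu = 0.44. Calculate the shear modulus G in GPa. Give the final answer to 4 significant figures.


G = E / (2*(1+nu))
G = 197 / (2*(1+0.44))
G = 68.4 GPa


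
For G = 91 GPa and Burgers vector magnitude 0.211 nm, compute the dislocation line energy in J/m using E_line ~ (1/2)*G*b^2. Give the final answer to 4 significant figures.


E = G*b^2/2
b = 0.211 nm = 2.11e-10 m
G = 91 GPa = 9.1e+10 Pa
E = 0.5 * 9.1e+10 * (2.11e-10)^2
E = 2.026e-09 J/m


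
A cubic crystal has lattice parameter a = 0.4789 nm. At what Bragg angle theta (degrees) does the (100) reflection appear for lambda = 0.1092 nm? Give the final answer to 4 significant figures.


d = a / sqrt(h^2+k^2+l^2)
d = 0.4789 / sqrt(1) = 0.4789 nm
lambda = 2*d*sin(theta)  =>  sin(theta) = lambda / (2*d)
sin(theta) = 0.1092 / (2 * 0.4789) = 0.114011
theta = 6.547 deg


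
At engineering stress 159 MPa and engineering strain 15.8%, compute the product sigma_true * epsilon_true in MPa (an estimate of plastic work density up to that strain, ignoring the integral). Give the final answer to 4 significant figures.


sigma_true = sigma_eng * (1 + epsilon_eng)
sigma_true = 159 * (1 + 0.158) = 184.122 MPa
epsilon_true = ln(1 + epsilon_eng)
epsilon_true = ln(1 + 0.158) = 0.146694
sigma_true * epsilon_true = 184.122 * 0.146694 = 27.01 MPa


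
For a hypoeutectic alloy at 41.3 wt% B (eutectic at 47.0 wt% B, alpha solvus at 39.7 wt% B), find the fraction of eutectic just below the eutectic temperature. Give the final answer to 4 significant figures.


f_primary = (C_e - C0) / (C_e - C_alpha_max)
f_primary = (47.0 - 41.3) / (47.0 - 39.7)
f_primary = 0.780822
f_eutectic = 1 - 0.780822 = 0.2192


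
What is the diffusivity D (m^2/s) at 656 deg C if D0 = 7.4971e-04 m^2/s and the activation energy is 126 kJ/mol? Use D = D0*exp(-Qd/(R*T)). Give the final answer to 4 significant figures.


D = D0 * exp(-Qd / (R*T))
T = 929.15 K
D = 7.4971e-04 * exp(-126e3 / (8.314 * 929.15))
D = 6.183e-11 m^2/s


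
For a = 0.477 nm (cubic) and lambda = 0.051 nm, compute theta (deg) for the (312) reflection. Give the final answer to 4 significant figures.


d = a / sqrt(h^2+k^2+l^2)
d = 0.477 / sqrt(14) = 0.127484 nm
lambda = 2*d*sin(theta)  =>  sin(theta) = lambda / (2*d)
sin(theta) = 0.051 / (2 * 0.127484) = 0.200026
theta = 11.54 deg


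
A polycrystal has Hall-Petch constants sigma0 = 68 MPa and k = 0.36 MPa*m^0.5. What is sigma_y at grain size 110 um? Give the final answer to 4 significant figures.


sigma_y = sigma0 + k / sqrt(d)
d = 110 um = 1.1e-04 m
sigma_y = 68 + 0.36 / sqrt(1.1e-04)
sigma_y = 102.3 MPa


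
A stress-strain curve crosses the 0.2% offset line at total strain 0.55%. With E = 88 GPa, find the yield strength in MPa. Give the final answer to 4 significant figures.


Offset strain = 0.002
Elastic strain at yield = total_strain - offset = 5.5e-03 - 0.002 = 3.5e-03
sigma_y = E * elastic_strain = 88000 * 3.5e-03
sigma_y = 308 MPa


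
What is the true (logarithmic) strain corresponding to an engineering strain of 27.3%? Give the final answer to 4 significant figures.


epsilon_true = ln(1 + epsilon_eng)
epsilon_true = ln(1 + 0.273)
epsilon_true = 0.2414


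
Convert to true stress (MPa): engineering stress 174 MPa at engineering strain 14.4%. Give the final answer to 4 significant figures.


sigma_true = sigma_eng * (1 + epsilon_eng)
sigma_true = 174 * (1 + 0.144)
sigma_true = 199.1 MPa


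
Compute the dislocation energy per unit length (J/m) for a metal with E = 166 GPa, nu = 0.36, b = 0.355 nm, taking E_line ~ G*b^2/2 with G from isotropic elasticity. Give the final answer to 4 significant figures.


Step 1: G = E / (2*(1+nu))
G = 166 / (2*(1+0.36)) = 61.0294 GPa = 6.10294e+10 Pa
Step 2: E_line = G*b^2/2
b = 0.355 nm = 3.55e-10 m
E_line = 0.5 * 6.10294e+10 * (3.55e-10)^2 = 3.846e-09 J/m


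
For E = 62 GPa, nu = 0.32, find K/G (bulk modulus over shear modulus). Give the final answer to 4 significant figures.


G = E / (2*(1+nu))
G = 62 / (2*(1+0.32)) = 23.4848 GPa
K = E / (3*(1-2*nu))
K = 62 / (3*(1-2*0.32)) = 57.4074 GPa
K/G = 57.4074 / 23.4848 = 2.444


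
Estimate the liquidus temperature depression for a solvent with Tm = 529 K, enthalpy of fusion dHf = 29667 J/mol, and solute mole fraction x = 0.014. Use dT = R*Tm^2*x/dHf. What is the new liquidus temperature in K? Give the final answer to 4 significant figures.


dT = R*Tm^2*x / dHf
dT = 8.314 * 529^2 * 0.014 / 29667
dT = 1.09793 K
T_new = 529 - 1.09793 = 527.9 K


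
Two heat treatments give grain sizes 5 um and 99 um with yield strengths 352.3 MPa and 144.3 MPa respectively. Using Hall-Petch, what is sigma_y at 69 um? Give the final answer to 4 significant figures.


sigma_y = sigma0 + k / sqrt(d)
1/sqrt(d1) = 1/sqrt(5e-06) = 447.214;  1/sqrt(d2) = 100.504
k = (sigma1 - sigma2) / (1/sqrt(d1) - 1/sqrt(d2)) = (352.3 - 144.3) / (447.214 - 100.504) = 0.599925 MPa*m^0.5
sigma0 = sigma1 - k/sqrt(d1) = 352.3 - 0.599925*447.214 = 84.0052 MPa
sigma_y(d3) = 84.0052 + 0.599925 / sqrt(6.9e-05) = 156.2 MPa


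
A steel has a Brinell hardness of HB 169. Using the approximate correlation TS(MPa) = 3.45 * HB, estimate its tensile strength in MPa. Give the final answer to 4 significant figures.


TS (MPa) = 3.45 * HB
TS = 3.45 * 169
TS = 583.1 MPa


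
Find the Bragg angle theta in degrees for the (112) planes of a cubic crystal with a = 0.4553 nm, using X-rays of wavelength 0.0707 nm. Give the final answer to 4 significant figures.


d = a / sqrt(h^2+k^2+l^2)
d = 0.4553 / sqrt(6) = 0.185875 nm
lambda = 2*d*sin(theta)  =>  sin(theta) = lambda / (2*d)
sin(theta) = 0.0707 / (2 * 0.185875) = 0.190181
theta = 10.96 deg


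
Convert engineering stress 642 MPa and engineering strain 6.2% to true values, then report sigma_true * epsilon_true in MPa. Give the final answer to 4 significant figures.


sigma_true = sigma_eng * (1 + epsilon_eng)
sigma_true = 642 * (1 + 0.062) = 681.804 MPa
epsilon_true = ln(1 + epsilon_eng)
epsilon_true = ln(1 + 0.062) = 0.0601539
sigma_true * epsilon_true = 681.804 * 0.0601539 = 41.01 MPa


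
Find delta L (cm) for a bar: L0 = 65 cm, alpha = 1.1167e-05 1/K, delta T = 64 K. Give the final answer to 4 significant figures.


dL = L0 * alpha * dT
dL = 65 * 1.1167e-05 * 64
dL = 0.04645 cm


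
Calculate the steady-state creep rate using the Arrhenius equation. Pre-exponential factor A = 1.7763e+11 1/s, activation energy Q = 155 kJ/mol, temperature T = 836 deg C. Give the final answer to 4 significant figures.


rate = A * exp(-Q / (R*T))
T = 836 + 273.15 = 1109.15 K
rate = 1.7763e+11 * exp(-155e3 / (8.314 * 1109.15))
rate = 8905 1/s


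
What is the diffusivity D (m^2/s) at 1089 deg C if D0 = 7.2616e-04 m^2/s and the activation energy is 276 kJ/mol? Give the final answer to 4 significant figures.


D = D0 * exp(-Qd / (R*T))
T = 1362.15 K
D = 7.2616e-04 * exp(-276e3 / (8.314 * 1362.15))
D = 1.892e-14 m^2/s


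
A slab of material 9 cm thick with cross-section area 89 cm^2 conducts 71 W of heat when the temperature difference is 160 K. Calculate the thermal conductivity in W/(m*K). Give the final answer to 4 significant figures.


k = Q*L / (A*dT)
L = 0.09 m, A = 8.9e-03 m^2
k = 71 * 0.09 / (8.9e-03 * 160)
k = 4.487 W/(m*K)


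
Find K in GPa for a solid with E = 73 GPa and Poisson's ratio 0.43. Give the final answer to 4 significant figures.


K = E / (3*(1-2*nu))
K = 73 / (3*(1-2*0.43))
K = 173.8 GPa


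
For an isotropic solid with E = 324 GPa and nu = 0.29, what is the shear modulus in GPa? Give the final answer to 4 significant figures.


G = E / (2*(1+nu))
G = 324 / (2*(1+0.29))
G = 125.6 GPa


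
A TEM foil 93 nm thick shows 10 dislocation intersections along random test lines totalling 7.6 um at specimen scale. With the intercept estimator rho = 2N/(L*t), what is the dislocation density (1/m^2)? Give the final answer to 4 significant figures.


rho = 2N / (L * t)
L = 7.6 um = 7.6e-06 m, t = 93 nm = 9.3e-08 m
rho = 2 * 10 / (7.6e-06 * 9.3e-08)
rho = 2.83e+13 1/m^2


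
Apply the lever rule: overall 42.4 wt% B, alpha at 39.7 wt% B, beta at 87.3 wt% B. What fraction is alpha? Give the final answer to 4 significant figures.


f_alpha = (C_beta - C0) / (C_beta - C_alpha)
f_alpha = (87.3 - 42.4) / (87.3 - 39.7)
f_alpha = 0.9433


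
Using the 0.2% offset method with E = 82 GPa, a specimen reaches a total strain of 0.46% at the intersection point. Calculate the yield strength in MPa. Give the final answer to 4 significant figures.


Offset strain = 0.002
Elastic strain at yield = total_strain - offset = 4.6e-03 - 0.002 = 2.6e-03
sigma_y = E * elastic_strain = 82000 * 2.6e-03
sigma_y = 213.2 MPa


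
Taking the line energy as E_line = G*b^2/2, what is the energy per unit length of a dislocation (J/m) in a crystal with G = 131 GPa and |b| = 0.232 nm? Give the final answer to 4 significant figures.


E = G*b^2/2
b = 0.232 nm = 2.32e-10 m
G = 131 GPa = 1.31e+11 Pa
E = 0.5 * 1.31e+11 * (2.32e-10)^2
E = 3.525e-09 J/m


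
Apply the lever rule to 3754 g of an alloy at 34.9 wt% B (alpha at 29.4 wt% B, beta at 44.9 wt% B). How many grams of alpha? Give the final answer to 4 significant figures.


f_alpha = (C_beta - C0) / (C_beta - C_alpha)
f_alpha = (44.9 - 34.9) / (44.9 - 29.4) = 0.645161
m_alpha = f_alpha * m_total = 0.645161 * 3754 = 2422 g


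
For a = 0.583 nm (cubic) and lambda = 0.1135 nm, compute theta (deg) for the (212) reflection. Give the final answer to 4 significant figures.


d = a / sqrt(h^2+k^2+l^2)
d = 0.583 / sqrt(9) = 0.194333 nm
lambda = 2*d*sin(theta)  =>  sin(theta) = lambda / (2*d)
sin(theta) = 0.1135 / (2 * 0.194333) = 0.292024
theta = 16.98 deg


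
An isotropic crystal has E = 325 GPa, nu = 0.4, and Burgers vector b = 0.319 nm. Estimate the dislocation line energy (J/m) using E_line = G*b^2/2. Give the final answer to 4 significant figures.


Step 1: G = E / (2*(1+nu))
G = 325 / (2*(1+0.4)) = 116.071 GPa = 1.16071e+11 Pa
Step 2: E_line = G*b^2/2
b = 0.319 nm = 3.19e-10 m
E_line = 0.5 * 1.16071e+11 * (3.19e-10)^2 = 5.906e-09 J/m


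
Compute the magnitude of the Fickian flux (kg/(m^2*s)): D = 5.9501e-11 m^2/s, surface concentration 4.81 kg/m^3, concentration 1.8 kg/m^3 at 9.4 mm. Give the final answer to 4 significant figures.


J = -D * (dC/dx) = D * (C1 - C2) / dx
J = 5.9501e-11 * (4.81 - 1.8) / 9.4e-03
J = 1.905e-08 kg/(m^2*s)


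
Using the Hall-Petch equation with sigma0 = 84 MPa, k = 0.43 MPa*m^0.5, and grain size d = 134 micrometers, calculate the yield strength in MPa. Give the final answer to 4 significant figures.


sigma_y = sigma0 + k / sqrt(d)
d = 134 um = 1.34e-04 m
sigma_y = 84 + 0.43 / sqrt(1.34e-04)
sigma_y = 121.1 MPa


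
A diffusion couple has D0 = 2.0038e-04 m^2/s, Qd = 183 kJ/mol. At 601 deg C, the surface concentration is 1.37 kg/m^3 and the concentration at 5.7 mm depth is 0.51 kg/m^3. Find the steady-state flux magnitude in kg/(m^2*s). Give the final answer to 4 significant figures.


Step 1: D = D0 * exp(-Qd/(R*T))
T = 601 + 273.15 = 874.15 K
D = 2.0038e-04 * exp(-183e3 / (8.314 * 874.15)) = 2.32453e-15 m^2/s
Step 2: J = D * (C1 - C2) / dx
J = 2.32453e-15 * (1.37 - 0.51) / 5.7e-03
J = 3.507e-13 kg/(m^2*s)


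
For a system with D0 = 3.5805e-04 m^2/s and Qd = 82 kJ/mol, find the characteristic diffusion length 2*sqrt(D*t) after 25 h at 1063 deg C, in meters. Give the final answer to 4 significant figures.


Step 1: D = D0 * exp(-Qd/(R*T))
T = 1336.15 K
D = 3.5805e-04 * exp(-82e3 / (8.314 * 1336.15)) = 2.22931e-07 m^2/s
Step 2: L = 2*sqrt(D*t)
t = 25 h = 90000 s
L = 2*sqrt(2.22931e-07 * 90000) = 0.2833 m


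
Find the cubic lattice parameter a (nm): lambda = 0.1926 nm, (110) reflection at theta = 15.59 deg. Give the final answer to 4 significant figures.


d = lambda / (2*sin(theta))
d = 0.1926 / (2*sin(15.59 deg))
d = 0.358323 nm
a = d * sqrt(h^2+k^2+l^2) = 0.358323 * sqrt(2)
a = 0.5067 nm


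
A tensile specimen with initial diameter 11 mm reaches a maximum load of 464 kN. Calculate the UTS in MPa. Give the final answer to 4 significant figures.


A0 = pi*(d/2)^2 = pi*(11/2)^2 = 95.0332 mm^2
UTS = F_max / A0 = 464*1000 / 95.0332
UTS = 4883 MPa


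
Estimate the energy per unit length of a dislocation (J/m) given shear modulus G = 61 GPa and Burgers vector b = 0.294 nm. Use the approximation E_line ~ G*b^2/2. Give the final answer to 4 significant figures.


E = G*b^2/2
b = 0.294 nm = 2.94e-10 m
G = 61 GPa = 6.1e+10 Pa
E = 0.5 * 6.1e+10 * (2.94e-10)^2
E = 2.636e-09 J/m


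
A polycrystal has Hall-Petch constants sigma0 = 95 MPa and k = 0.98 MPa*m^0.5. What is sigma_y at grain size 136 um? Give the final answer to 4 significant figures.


sigma_y = sigma0 + k / sqrt(d)
d = 136 um = 1.36e-04 m
sigma_y = 95 + 0.98 / sqrt(1.36e-04)
sigma_y = 179 MPa


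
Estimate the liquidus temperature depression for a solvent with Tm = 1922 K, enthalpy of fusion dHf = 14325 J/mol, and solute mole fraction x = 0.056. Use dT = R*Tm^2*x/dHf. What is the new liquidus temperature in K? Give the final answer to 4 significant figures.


dT = R*Tm^2*x / dHf
dT = 8.314 * 1922^2 * 0.056 / 14325
dT = 120.063 K
T_new = 1922 - 120.063 = 1802 K


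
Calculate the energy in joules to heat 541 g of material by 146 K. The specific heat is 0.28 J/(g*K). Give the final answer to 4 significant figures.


Q = m * cp * dT
Q = 541 * 0.28 * 146
Q = 22120 J


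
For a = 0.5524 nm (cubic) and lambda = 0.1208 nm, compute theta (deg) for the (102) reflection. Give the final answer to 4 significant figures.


d = a / sqrt(h^2+k^2+l^2)
d = 0.5524 / sqrt(5) = 0.247041 nm
lambda = 2*d*sin(theta)  =>  sin(theta) = lambda / (2*d)
sin(theta) = 0.1208 / (2 * 0.247041) = 0.244494
theta = 14.15 deg


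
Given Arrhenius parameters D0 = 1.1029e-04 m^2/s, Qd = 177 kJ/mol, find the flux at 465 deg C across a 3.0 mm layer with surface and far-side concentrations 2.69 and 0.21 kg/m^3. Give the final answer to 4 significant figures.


Step 1: D = D0 * exp(-Qd/(R*T))
T = 465 + 273.15 = 738.15 K
D = 1.1029e-04 * exp(-177e3 / (8.314 * 738.15)) = 3.28707e-17 m^2/s
Step 2: J = D * (C1 - C2) / dx
J = 3.28707e-17 * (2.69 - 0.21) / 3e-03
J = 2.717e-14 kg/(m^2*s)


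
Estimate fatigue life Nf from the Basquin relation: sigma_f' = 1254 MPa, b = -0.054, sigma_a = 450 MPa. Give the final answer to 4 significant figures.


sigma_a = sigma_f' * (2*Nf)^b
2*Nf = (sigma_a / sigma_f')^(1/b)
2*Nf = (450 / 1254)^(1/-0.054)
2*Nf = 1.74709e+08
Nf = 8.735e+07 cycles


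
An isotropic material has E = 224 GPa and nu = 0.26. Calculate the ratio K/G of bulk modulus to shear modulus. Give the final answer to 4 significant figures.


G = E / (2*(1+nu))
G = 224 / (2*(1+0.26)) = 88.8889 GPa
K = E / (3*(1-2*nu))
K = 224 / (3*(1-2*0.26)) = 155.556 GPa
K/G = 155.556 / 88.8889 = 1.75


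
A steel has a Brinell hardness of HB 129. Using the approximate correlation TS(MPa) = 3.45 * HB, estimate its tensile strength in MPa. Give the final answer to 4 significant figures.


TS (MPa) = 3.45 * HB
TS = 3.45 * 129
TS = 445.1 MPa


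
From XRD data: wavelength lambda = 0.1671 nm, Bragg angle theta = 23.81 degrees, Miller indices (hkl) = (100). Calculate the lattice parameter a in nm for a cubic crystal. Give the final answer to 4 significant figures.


d = lambda / (2*sin(theta))
d = 0.1671 / (2*sin(23.81 deg))
d = 0.206958 nm
a = d * sqrt(h^2+k^2+l^2) = 0.206958 * sqrt(1)
a = 0.207 nm


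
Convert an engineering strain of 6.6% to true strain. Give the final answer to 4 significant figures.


epsilon_true = ln(1 + epsilon_eng)
epsilon_true = ln(1 + 0.066)
epsilon_true = 0.06391


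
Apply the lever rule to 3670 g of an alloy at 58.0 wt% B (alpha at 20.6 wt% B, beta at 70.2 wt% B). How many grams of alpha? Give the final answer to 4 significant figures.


f_alpha = (C_beta - C0) / (C_beta - C_alpha)
f_alpha = (70.2 - 58.0) / (70.2 - 20.6) = 0.245968
m_alpha = f_alpha * m_total = 0.245968 * 3670 = 902.7 g


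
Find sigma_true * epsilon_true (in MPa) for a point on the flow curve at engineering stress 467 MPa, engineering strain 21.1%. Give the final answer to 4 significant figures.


sigma_true = sigma_eng * (1 + epsilon_eng)
sigma_true = 467 * (1 + 0.211) = 565.537 MPa
epsilon_true = ln(1 + epsilon_eng)
epsilon_true = ln(1 + 0.211) = 0.191446
sigma_true * epsilon_true = 565.537 * 0.191446 = 108.3 MPa


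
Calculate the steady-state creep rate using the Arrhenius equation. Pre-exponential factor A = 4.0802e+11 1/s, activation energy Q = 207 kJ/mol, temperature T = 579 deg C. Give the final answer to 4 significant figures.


rate = A * exp(-Q / (R*T))
T = 579 + 273.15 = 852.15 K
rate = 4.0802e+11 * exp(-207e3 / (8.314 * 852.15))
rate = 0.08349 1/s


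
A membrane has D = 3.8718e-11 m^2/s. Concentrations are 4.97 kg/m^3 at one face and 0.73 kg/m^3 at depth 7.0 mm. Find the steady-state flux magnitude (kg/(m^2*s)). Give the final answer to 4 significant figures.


J = -D * (dC/dx) = D * (C1 - C2) / dx
J = 3.8718e-11 * (4.97 - 0.73) / 7e-03
J = 2.345e-08 kg/(m^2*s)


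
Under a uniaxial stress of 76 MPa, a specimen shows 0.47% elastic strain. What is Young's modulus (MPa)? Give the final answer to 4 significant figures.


E = sigma / epsilon
epsilon = 0.47% = 4.7e-03
E = 76 / 4.7e-03
E = 16170 MPa


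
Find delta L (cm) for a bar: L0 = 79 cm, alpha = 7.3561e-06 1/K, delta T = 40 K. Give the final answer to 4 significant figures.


dL = L0 * alpha * dT
dL = 79 * 7.3561e-06 * 40
dL = 0.02325 cm


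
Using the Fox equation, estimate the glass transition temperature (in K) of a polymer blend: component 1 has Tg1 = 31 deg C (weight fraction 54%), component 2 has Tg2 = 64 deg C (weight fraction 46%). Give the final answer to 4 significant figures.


1/Tg = w1/Tg1 + w2/Tg2 (in Kelvin)
Tg1 = 304.15 K, Tg2 = 337.15 K
1/Tg = 0.54/304.15 + 0.46/337.15
Tg = 318.5 K


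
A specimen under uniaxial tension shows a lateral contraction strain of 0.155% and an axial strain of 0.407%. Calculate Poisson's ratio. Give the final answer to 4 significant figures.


nu = -epsilon_lat / epsilon_axial
Lateral strain is contraction (negative), so using magnitudes:
nu = 0.155 / 0.407
nu = 0.3808


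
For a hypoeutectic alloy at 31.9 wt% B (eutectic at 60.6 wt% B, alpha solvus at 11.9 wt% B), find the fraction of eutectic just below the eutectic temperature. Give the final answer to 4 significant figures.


f_primary = (C_e - C0) / (C_e - C_alpha_max)
f_primary = (60.6 - 31.9) / (60.6 - 11.9)
f_primary = 0.589322
f_eutectic = 1 - 0.589322 = 0.4107


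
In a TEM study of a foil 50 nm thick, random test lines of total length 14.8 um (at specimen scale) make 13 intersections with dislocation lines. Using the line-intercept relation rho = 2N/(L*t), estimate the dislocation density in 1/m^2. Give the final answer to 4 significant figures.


rho = 2N / (L * t)
L = 14.8 um = 1.48e-05 m, t = 50 nm = 5e-08 m
rho = 2 * 13 / (1.48e-05 * 5e-08)
rho = 3.514e+13 1/m^2


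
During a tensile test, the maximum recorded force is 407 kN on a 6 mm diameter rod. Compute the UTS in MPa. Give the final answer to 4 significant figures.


A0 = pi*(d/2)^2 = pi*(6/2)^2 = 28.2743 mm^2
UTS = F_max / A0 = 407*1000 / 28.2743
UTS = 14390 MPa


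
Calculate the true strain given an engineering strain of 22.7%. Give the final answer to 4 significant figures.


epsilon_true = ln(1 + epsilon_eng)
epsilon_true = ln(1 + 0.227)
epsilon_true = 0.2046


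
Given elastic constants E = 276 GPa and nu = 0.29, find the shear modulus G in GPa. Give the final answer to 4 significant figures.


G = E / (2*(1+nu))
G = 276 / (2*(1+0.29))
G = 107 GPa


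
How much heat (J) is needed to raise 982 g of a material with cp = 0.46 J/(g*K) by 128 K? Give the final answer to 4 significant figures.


Q = m * cp * dT
Q = 982 * 0.46 * 128
Q = 57820 J


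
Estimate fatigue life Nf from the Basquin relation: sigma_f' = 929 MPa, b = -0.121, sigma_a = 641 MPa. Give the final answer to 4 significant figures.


sigma_a = sigma_f' * (2*Nf)^b
2*Nf = (sigma_a / sigma_f')^(1/b)
2*Nf = (641 / 929)^(1/-0.121)
2*Nf = 21.4725
Nf = 10.74 cycles


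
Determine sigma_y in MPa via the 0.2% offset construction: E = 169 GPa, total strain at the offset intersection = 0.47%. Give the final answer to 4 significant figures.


Offset strain = 0.002
Elastic strain at yield = total_strain - offset = 4.7e-03 - 0.002 = 2.7e-03
sigma_y = E * elastic_strain = 169000 * 2.7e-03
sigma_y = 456.3 MPa


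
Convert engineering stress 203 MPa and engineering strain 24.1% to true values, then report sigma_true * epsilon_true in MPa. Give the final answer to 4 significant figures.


sigma_true = sigma_eng * (1 + epsilon_eng)
sigma_true = 203 * (1 + 0.241) = 251.923 MPa
epsilon_true = ln(1 + epsilon_eng)
epsilon_true = ln(1 + 0.241) = 0.215918
sigma_true * epsilon_true = 251.923 * 0.215918 = 54.39 MPa


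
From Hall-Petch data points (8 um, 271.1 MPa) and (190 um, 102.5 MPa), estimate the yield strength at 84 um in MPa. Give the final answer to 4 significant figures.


sigma_y = sigma0 + k / sqrt(d)
1/sqrt(d1) = 1/sqrt(8e-06) = 353.553;  1/sqrt(d2) = 72.5476
k = (sigma1 - sigma2) / (1/sqrt(d1) - 1/sqrt(d2)) = (271.1 - 102.5) / (353.553 - 72.5476) = 0.599988 MPa*m^0.5
sigma0 = sigma1 - k/sqrt(d1) = 271.1 - 0.599988*353.553 = 58.9723 MPa
sigma_y(d3) = 58.9723 + 0.599988 / sqrt(8.4e-05) = 124.4 MPa


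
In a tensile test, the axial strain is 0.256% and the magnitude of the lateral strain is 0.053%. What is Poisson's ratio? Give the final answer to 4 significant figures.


nu = -epsilon_lat / epsilon_axial
Lateral strain is contraction (negative), so using magnitudes:
nu = 0.053 / 0.256
nu = 0.207


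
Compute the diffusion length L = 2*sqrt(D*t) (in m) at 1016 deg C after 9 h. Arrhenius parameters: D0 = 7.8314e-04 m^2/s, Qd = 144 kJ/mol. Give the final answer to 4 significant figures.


Step 1: D = D0 * exp(-Qd/(R*T))
T = 1289.15 K
D = 7.8314e-04 * exp(-144e3 / (8.314 * 1289.15)) = 1.14536e-09 m^2/s
Step 2: L = 2*sqrt(D*t)
t = 9 h = 32400 s
L = 2*sqrt(1.14536e-09 * 32400) = 0.01218 m


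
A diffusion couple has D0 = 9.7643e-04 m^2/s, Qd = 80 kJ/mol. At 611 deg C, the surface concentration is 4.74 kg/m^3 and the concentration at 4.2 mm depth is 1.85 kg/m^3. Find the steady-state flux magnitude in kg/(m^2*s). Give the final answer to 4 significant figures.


Step 1: D = D0 * exp(-Qd/(R*T))
T = 611 + 273.15 = 884.15 K
D = 9.7643e-04 * exp(-80e3 / (8.314 * 884.15)) = 1.83297e-08 m^2/s
Step 2: J = D * (C1 - C2) / dx
J = 1.83297e-08 * (4.74 - 1.85) / 4.2e-03
J = 1.261e-05 kg/(m^2*s)


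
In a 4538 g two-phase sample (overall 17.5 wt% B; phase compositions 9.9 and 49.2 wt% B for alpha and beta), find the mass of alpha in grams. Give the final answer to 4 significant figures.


f_alpha = (C_beta - C0) / (C_beta - C_alpha)
f_alpha = (49.2 - 17.5) / (49.2 - 9.9) = 0.806616
m_alpha = f_alpha * m_total = 0.806616 * 4538 = 3660 g


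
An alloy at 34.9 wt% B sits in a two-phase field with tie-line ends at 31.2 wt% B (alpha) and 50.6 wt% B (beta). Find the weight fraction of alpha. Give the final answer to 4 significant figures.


f_alpha = (C_beta - C0) / (C_beta - C_alpha)
f_alpha = (50.6 - 34.9) / (50.6 - 31.2)
f_alpha = 0.8093


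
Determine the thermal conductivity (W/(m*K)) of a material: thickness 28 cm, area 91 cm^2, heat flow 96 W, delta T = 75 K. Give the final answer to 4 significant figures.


k = Q*L / (A*dT)
L = 0.28 m, A = 9.1e-03 m^2
k = 96 * 0.28 / (9.1e-03 * 75)
k = 39.38 W/(m*K)


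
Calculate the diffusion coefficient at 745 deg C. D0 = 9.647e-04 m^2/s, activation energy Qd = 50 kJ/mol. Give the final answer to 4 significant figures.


D = D0 * exp(-Qd / (R*T))
T = 1018.15 K
D = 9.647e-04 * exp(-50e3 / (8.314 * 1018.15))
D = 2.625e-06 m^2/s


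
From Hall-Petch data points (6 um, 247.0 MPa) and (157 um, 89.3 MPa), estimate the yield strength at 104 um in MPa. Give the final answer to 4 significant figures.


sigma_y = sigma0 + k / sqrt(d)
1/sqrt(d1) = 1/sqrt(6e-06) = 408.248;  1/sqrt(d2) = 79.8087
k = (sigma1 - sigma2) / (1/sqrt(d1) - 1/sqrt(d2)) = (247.0 - 89.3) / (408.248 - 79.8087) = 0.480149 MPa*m^0.5
sigma0 = sigma1 - k/sqrt(d1) = 247.0 - 0.480149*408.248 = 50.9799 MPa
sigma_y(d3) = 50.9799 + 0.480149 / sqrt(1.04e-04) = 98.06 MPa


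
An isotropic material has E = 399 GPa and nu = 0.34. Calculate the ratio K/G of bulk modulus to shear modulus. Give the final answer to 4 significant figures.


G = E / (2*(1+nu))
G = 399 / (2*(1+0.34)) = 148.881 GPa
K = E / (3*(1-2*nu))
K = 399 / (3*(1-2*0.34)) = 415.625 GPa
K/G = 415.625 / 148.881 = 2.792


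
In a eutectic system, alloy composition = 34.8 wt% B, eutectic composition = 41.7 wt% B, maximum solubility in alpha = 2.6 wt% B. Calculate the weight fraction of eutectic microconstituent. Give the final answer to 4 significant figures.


f_primary = (C_e - C0) / (C_e - C_alpha_max)
f_primary = (41.7 - 34.8) / (41.7 - 2.6)
f_primary = 0.176471
f_eutectic = 1 - 0.176471 = 0.8235


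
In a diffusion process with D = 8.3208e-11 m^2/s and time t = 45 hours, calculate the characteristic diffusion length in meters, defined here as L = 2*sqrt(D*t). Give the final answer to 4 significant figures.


t = 45 hr = 162000 s
Diffusion length = 2*sqrt(D*t)
= 2*sqrt(8.3208e-11 * 162000)
= 7.343e-03 m


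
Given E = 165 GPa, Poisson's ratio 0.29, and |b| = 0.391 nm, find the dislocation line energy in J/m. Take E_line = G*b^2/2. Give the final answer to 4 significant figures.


Step 1: G = E / (2*(1+nu))
G = 165 / (2*(1+0.29)) = 63.9535 GPa = 6.39535e+10 Pa
Step 2: E_line = G*b^2/2
b = 0.391 nm = 3.91e-10 m
E_line = 0.5 * 6.39535e+10 * (3.91e-10)^2 = 4.889e-09 J/m


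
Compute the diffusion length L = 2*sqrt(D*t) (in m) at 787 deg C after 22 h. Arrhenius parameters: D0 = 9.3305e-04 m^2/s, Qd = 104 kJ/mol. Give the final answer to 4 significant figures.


Step 1: D = D0 * exp(-Qd/(R*T))
T = 1060.15 K
D = 9.3305e-04 * exp(-104e3 / (8.314 * 1060.15)) = 7.00708e-09 m^2/s
Step 2: L = 2*sqrt(D*t)
t = 22 h = 79200 s
L = 2*sqrt(7.00708e-09 * 79200) = 0.04712 m


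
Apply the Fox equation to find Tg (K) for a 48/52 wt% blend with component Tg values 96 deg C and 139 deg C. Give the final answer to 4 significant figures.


1/Tg = w1/Tg1 + w2/Tg2 (in Kelvin)
Tg1 = 369.15 K, Tg2 = 412.15 K
1/Tg = 0.48/369.15 + 0.52/412.15
Tg = 390.3 K


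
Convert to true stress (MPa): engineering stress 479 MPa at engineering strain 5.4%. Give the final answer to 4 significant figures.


sigma_true = sigma_eng * (1 + epsilon_eng)
sigma_true = 479 * (1 + 0.054)
sigma_true = 504.9 MPa


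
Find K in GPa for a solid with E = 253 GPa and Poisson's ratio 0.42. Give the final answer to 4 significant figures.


K = E / (3*(1-2*nu))
K = 253 / (3*(1-2*0.42))
K = 527.1 GPa


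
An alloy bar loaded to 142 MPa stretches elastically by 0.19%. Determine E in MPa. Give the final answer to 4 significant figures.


E = sigma / epsilon
epsilon = 0.19% = 1.9e-03
E = 142 / 1.9e-03
E = 74740 MPa


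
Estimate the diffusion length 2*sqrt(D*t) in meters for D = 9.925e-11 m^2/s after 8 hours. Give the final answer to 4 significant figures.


t = 8 hr = 28800 s
Diffusion length = 2*sqrt(D*t)
= 2*sqrt(9.925e-11 * 28800)
= 3.381e-03 m


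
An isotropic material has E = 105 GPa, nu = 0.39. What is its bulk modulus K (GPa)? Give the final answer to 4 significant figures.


K = E / (3*(1-2*nu))
K = 105 / (3*(1-2*0.39))
K = 159.1 GPa


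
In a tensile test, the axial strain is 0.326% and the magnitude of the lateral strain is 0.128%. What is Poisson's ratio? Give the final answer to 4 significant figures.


nu = -epsilon_lat / epsilon_axial
Lateral strain is contraction (negative), so using magnitudes:
nu = 0.128 / 0.326
nu = 0.3926


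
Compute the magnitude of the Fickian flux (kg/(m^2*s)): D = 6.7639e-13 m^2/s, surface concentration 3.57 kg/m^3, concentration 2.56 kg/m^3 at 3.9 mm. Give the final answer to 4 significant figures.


J = -D * (dC/dx) = D * (C1 - C2) / dx
J = 6.7639e-13 * (3.57 - 2.56) / 3.9e-03
J = 1.752e-10 kg/(m^2*s)


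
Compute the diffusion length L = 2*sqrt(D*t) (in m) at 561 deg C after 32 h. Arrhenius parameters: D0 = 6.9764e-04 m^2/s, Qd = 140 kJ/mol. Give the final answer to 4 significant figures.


Step 1: D = D0 * exp(-Qd/(R*T))
T = 834.15 K
D = 6.9764e-04 * exp(-140e3 / (8.314 * 834.15)) = 1.19258e-12 m^2/s
Step 2: L = 2*sqrt(D*t)
t = 32 h = 115200 s
L = 2*sqrt(1.19258e-12 * 115200) = 7.413e-04 m


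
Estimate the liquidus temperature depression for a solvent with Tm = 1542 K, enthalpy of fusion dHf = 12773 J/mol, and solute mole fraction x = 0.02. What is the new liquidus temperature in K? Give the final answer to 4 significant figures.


dT = R*Tm^2*x / dHf
dT = 8.314 * 1542^2 * 0.02 / 12773
dT = 30.9539 K
T_new = 1542 - 30.9539 = 1511 K


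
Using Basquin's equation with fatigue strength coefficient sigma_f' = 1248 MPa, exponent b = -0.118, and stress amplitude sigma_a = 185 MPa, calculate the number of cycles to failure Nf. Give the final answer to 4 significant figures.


sigma_a = sigma_f' * (2*Nf)^b
2*Nf = (sigma_a / sigma_f')^(1/b)
2*Nf = (185 / 1248)^(1/-0.118)
2*Nf = 1.06117e+07
Nf = 5.306e+06 cycles


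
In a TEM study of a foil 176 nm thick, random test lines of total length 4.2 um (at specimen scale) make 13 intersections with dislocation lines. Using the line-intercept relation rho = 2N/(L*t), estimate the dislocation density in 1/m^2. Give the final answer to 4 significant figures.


rho = 2N / (L * t)
L = 4.2 um = 4.2e-06 m, t = 176 nm = 1.76e-07 m
rho = 2 * 13 / (4.2e-06 * 1.76e-07)
rho = 3.517e+13 1/m^2


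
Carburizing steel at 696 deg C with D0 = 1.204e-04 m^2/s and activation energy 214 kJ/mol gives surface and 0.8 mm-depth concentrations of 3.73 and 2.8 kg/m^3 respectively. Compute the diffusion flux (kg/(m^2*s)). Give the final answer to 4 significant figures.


Step 1: D = D0 * exp(-Qd/(R*T))
T = 696 + 273.15 = 969.15 K
D = 1.204e-04 * exp(-214e3 / (8.314 * 969.15)) = 3.517e-16 m^2/s
Step 2: J = D * (C1 - C2) / dx
J = 3.517e-16 * (3.73 - 2.8) / 8e-04
J = 4.089e-13 kg/(m^2*s)


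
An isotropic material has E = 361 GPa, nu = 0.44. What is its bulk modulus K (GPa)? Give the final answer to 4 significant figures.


K = E / (3*(1-2*nu))
K = 361 / (3*(1-2*0.44))
K = 1003 GPa


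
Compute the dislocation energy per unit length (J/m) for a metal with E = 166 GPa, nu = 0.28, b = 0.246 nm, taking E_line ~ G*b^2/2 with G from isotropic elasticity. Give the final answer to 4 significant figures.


Step 1: G = E / (2*(1+nu))
G = 166 / (2*(1+0.28)) = 64.8438 GPa = 6.48438e+10 Pa
Step 2: E_line = G*b^2/2
b = 0.246 nm = 2.46e-10 m
E_line = 0.5 * 6.48438e+10 * (2.46e-10)^2 = 1.962e-09 J/m


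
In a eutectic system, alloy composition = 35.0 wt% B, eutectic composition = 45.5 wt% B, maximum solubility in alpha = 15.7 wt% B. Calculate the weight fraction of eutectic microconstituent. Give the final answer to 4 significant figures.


f_primary = (C_e - C0) / (C_e - C_alpha_max)
f_primary = (45.5 - 35.0) / (45.5 - 15.7)
f_primary = 0.352349
f_eutectic = 1 - 0.352349 = 0.6477


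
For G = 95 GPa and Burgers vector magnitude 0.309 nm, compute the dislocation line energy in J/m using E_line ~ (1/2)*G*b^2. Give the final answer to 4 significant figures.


E = G*b^2/2
b = 0.309 nm = 3.09e-10 m
G = 95 GPa = 9.5e+10 Pa
E = 0.5 * 9.5e+10 * (3.09e-10)^2
E = 4.535e-09 J/m


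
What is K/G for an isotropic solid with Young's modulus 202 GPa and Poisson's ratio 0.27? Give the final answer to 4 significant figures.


G = E / (2*(1+nu))
G = 202 / (2*(1+0.27)) = 79.5276 GPa
K = E / (3*(1-2*nu))
K = 202 / (3*(1-2*0.27)) = 146.377 GPa
K/G = 146.377 / 79.5276 = 1.841


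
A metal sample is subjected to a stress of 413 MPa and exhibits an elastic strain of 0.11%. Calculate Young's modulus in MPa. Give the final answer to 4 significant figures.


E = sigma / epsilon
epsilon = 0.11% = 1.1e-03
E = 413 / 1.1e-03
E = 375500 MPa


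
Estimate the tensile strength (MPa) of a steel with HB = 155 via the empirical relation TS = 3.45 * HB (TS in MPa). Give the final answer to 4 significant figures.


TS (MPa) = 3.45 * HB
TS = 3.45 * 155
TS = 534.8 MPa


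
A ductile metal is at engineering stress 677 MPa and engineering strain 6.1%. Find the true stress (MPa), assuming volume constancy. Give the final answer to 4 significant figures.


sigma_true = sigma_eng * (1 + epsilon_eng)
sigma_true = 677 * (1 + 0.061)
sigma_true = 718.3 MPa


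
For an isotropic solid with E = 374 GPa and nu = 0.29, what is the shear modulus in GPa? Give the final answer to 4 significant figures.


G = E / (2*(1+nu))
G = 374 / (2*(1+0.29))
G = 145 GPa


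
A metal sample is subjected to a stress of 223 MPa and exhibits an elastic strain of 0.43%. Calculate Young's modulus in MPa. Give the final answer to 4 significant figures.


E = sigma / epsilon
epsilon = 0.43% = 4.3e-03
E = 223 / 4.3e-03
E = 51860 MPa


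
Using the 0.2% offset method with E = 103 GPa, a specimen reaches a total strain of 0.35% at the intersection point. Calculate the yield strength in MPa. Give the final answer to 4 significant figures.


Offset strain = 0.002
Elastic strain at yield = total_strain - offset = 3.5e-03 - 0.002 = 1.5e-03
sigma_y = E * elastic_strain = 103000 * 1.5e-03
sigma_y = 154.5 MPa


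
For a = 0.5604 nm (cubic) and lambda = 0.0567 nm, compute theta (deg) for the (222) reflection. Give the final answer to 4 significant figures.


d = a / sqrt(h^2+k^2+l^2)
d = 0.5604 / sqrt(12) = 0.161774 nm
lambda = 2*d*sin(theta)  =>  sin(theta) = lambda / (2*d)
sin(theta) = 0.0567 / (2 * 0.161774) = 0.175245
theta = 10.09 deg


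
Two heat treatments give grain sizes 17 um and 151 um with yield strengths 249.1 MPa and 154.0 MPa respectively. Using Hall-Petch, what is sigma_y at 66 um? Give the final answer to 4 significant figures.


sigma_y = sigma0 + k / sqrt(d)
1/sqrt(d1) = 1/sqrt(1.7e-05) = 242.536;  1/sqrt(d2) = 81.3788
k = (sigma1 - sigma2) / (1/sqrt(d1) - 1/sqrt(d2)) = (249.1 - 154.0) / (242.536 - 81.3788) = 0.590109 MPa*m^0.5
sigma0 = sigma1 - k/sqrt(d1) = 249.1 - 0.590109*242.536 = 105.978 MPa
sigma_y(d3) = 105.978 + 0.590109 / sqrt(6.6e-05) = 178.6 MPa
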